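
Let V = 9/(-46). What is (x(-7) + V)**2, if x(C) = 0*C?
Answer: 81/2116 ≈ 0.038280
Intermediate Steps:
x(C) = 0
V = -9/46 (V = 9*(-1/46) = -9/46 ≈ -0.19565)
(x(-7) + V)**2 = (0 - 9/46)**2 = (-9/46)**2 = 81/2116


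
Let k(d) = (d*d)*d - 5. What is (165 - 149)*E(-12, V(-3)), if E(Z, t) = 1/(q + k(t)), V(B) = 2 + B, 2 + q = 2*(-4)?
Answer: -1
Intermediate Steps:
q = -10 (q = -2 + 2*(-4) = -2 - 8 = -10)
k(d) = -5 + d³ (k(d) = d²*d - 5 = d³ - 5 = -5 + d³)
E(Z, t) = 1/(-15 + t³) (E(Z, t) = 1/(-10 + (-5 + t³)) = 1/(-15 + t³))
(165 - 149)*E(-12, V(-3)) = (165 - 149)/(-15 + (2 - 3)³) = 16/(-15 + (-1)³) = 16/(-15 - 1) = 16/(-16) = 16*(-1/16) = -1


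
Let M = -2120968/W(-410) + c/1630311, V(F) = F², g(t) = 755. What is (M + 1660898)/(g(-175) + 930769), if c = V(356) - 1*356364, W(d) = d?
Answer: 278411914454387/155664066956310 ≈ 1.7885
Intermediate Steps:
c = -229628 (c = 356² - 1*356364 = 126736 - 356364 = -229628)
M = 1728871656784/334213755 (M = -2120968/(-410) - 229628/1630311 = -2120968*(-1/410) - 229628*1/1630311 = 1060484/205 - 229628/1630311 = 1728871656784/334213755 ≈ 5173.0)
(M + 1660898)/(g(-175) + 930769) = (1728871656784/334213755 + 1660898)/(755 + 930769) = (556823828908774/334213755)/931524 = (556823828908774/334213755)*(1/931524) = 278411914454387/155664066956310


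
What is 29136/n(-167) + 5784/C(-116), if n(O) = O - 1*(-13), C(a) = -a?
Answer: -311130/2233 ≈ -139.33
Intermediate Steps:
n(O) = 13 + O (n(O) = O + 13 = 13 + O)
29136/n(-167) + 5784/C(-116) = 29136/(13 - 167) + 5784/((-1*(-116))) = 29136/(-154) + 5784/116 = 29136*(-1/154) + 5784*(1/116) = -14568/77 + 1446/29 = -311130/2233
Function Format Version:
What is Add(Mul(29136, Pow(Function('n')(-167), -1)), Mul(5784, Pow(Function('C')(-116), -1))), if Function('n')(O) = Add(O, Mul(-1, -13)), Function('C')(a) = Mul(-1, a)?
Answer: Rational(-311130, 2233) ≈ -139.33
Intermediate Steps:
Function('n')(O) = Add(13, O) (Function('n')(O) = Add(O, 13) = Add(13, O))
Add(Mul(29136, Pow(Function('n')(-167), -1)), Mul(5784, Pow(Function('C')(-116), -1))) = Add(Mul(29136, Pow(Add(13, -167), -1)), Mul(5784, Pow(Mul(-1, -116), -1))) = Add(Mul(29136, Pow(-154, -1)), Mul(5784, Pow(116, -1))) = Add(Mul(29136, Rational(-1, 154)), Mul(5784, Rational(1, 116))) = Add(Rational(-14568, 77), Rational(1446, 29)) = Rational(-311130, 2233)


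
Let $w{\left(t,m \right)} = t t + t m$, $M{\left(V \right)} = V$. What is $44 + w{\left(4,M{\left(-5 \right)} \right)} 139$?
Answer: $-512$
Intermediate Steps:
$w{\left(t,m \right)} = t^{2} + m t$
$44 + w{\left(4,M{\left(-5 \right)} \right)} 139 = 44 + 4 \left(-5 + 4\right) 139 = 44 + 4 \left(-1\right) 139 = 44 - 556 = -512$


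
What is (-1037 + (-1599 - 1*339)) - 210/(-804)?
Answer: -398615/134 ≈ -2974.7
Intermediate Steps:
(-1037 + (-1599 - 1*339)) - 210/(-804) = (-1037 + (-1599 - 339)) - 210*(-1/804) = (-1037 - 1938) + 35/134 = -2975 + 35/134 = -398615/134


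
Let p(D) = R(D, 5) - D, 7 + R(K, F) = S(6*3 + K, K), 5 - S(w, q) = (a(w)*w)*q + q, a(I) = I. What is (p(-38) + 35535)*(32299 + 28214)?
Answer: 3074605017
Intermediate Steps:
S(w, q) = 5 - q - q*w**2 (S(w, q) = 5 - ((w*w)*q + q) = 5 - (w**2*q + q) = 5 - (q*w**2 + q) = 5 - (q + q*w**2) = 5 + (-q - q*w**2) = 5 - q - q*w**2)
R(K, F) = -2 - K - K*(18 + K)**2 (R(K, F) = -7 + (5 - K - K*(6*3 + K)**2) = -7 + (5 - K - K*(18 + K)**2) = -2 - K - K*(18 + K)**2)
p(D) = -2 - 2*D - D*(18 + D)**2 (p(D) = (-2 - D - D*(18 + D)**2) - D = -2 - 2*D - D*(18 + D)**2)
(p(-38) + 35535)*(32299 + 28214) = ((-2 - 2*(-38) - 1*(-38)*(18 - 38)**2) + 35535)*(32299 + 28214) = ((-2 + 76 - 1*(-38)*(-20)**2) + 35535)*60513 = ((-2 + 76 - 1*(-38)*400) + 35535)*60513 = ((-2 + 76 + 15200) + 35535)*60513 = (15274 + 35535)*60513 = 50809*60513 = 3074605017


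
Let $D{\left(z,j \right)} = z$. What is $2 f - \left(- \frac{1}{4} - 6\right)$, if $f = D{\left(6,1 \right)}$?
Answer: $\frac{73}{4} \approx 18.25$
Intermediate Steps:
$f = 6$
$2 f - \left(- \frac{1}{4} - 6\right) = 2 \cdot 6 - \left(- \frac{1}{4} - 6\right) = 12 - - \frac{25}{4} = 12 + \left(\frac{1}{4} + 6\right) = 12 + \frac{25}{4} = \frac{73}{4}$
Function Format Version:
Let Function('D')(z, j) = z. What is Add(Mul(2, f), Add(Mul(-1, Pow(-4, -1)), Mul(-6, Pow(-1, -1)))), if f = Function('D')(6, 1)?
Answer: Rational(73, 4) ≈ 18.250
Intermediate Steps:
f = 6
Add(Mul(2, f), Add(Mul(-1, Pow(-4, -1)), Mul(-6, Pow(-1, -1)))) = Add(Mul(2, 6), Add(Mul(-1, Pow(-4, -1)), Mul(-6, Pow(-1, -1)))) = Add(12, Add(Mul(-1, Rational(-1, 4)), Mul(-6, -1))) = Add(12, Add(Rational(1, 4), 6)) = Add(12, Rational(25, 4)) = Rational(73, 4)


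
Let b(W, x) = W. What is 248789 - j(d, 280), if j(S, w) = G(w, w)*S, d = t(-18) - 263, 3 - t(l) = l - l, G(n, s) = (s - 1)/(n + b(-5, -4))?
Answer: 13697903/55 ≈ 2.4905e+5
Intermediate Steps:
G(n, s) = (-1 + s)/(-5 + n) (G(n, s) = (s - 1)/(n - 5) = (-1 + s)/(-5 + n))
t(l) = 3 (t(l) = 3 - (l - l) = 3 - 1*0 = 3 + 0 = 3)
d = -260 (d = 3 - 263 = -260)
j(S, w) = S*(-1 + w)/(-5 + w) (j(S, w) = ((-1 + w)/(-5 + w))*S = S*(-1 + w)/(-5 + w))
248789 - j(d, 280) = 248789 - (-260)*(-1 + 280)/(-5 + 280) = 248789 - (-260)*279/275 = 248789 - 1*(-14508/55) = 248789 + 14508/55 = 13697903/55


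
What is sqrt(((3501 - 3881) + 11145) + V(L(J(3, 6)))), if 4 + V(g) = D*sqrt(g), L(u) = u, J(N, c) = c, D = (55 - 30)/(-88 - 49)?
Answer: sqrt(201973209 - 3425*sqrt(6))/137 ≈ 103.73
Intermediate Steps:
D = -25/137 (D = 25/(-137) = 25*(-1/137) = -25/137 ≈ -0.18248)
V(g) = -4 - 25*sqrt(g)/137
sqrt(((3501 - 3881) + 11145) + V(L(J(3, 6)))) = sqrt(((3501 - 3881) + 11145) + (-4 - 25*sqrt(6)/137)) = sqrt((-380 + 11145) + (-4 - 25*sqrt(6)/137)) = sqrt(10765 + (-4 - 25*sqrt(6)/137)) = sqrt(10761 - 25*sqrt(6)/137)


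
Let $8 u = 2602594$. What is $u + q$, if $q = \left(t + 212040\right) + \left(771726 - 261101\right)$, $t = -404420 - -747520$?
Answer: $\frac{5564357}{4} \approx 1.3911 \cdot 10^{6}$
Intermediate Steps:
$t = 343100$ ($t = -404420 + 747520 = 343100$)
$q = 1065765$ ($q = \left(343100 + 212040\right) + \left(771726 - 261101\right) = 555140 + \left(771726 - 261101\right) = 555140 + 510625 = 1065765$)
$u = \frac{1301297}{4}$ ($u = \frac{1}{8} \cdot 2602594 = \frac{1301297}{4} \approx 3.2532 \cdot 10^{5}$)
$u + q = \frac{1301297}{4} + 1065765 = \frac{5564357}{4}$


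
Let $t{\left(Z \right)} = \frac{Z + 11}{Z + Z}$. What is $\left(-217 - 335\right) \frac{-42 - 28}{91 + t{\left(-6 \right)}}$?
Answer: $\frac{463680}{1087} \approx 426.57$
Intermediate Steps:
$t{\left(Z \right)} = \frac{11 + Z}{2 Z}$
$\left(-217 - 335\right) \frac{-42 - 28}{91 + t{\left(-6 \right)}} = \left(-217 - 335\right) \frac{-42 - 28}{91 + \frac{11 - 6}{2 \left(-6\right)}} = - 552 \left(- \frac{70}{91 + \frac{1}{2} \left(- \frac{1}{6}\right) 5}\right) = - 552 \left(- \frac{70}{91 - \frac{5}{12}}\right) = - 552 \left(- \frac{70}{\frac{1087}{12}}\right) = - 552 \left(\left(-70\right) \frac{12}{1087}\right) = \left(-552\right) \left(- \frac{840}{1087}\right) = \frac{463680}{1087}$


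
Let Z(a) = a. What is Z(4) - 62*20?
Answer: -1236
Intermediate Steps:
Z(4) - 62*20 = 4 - 62*20 = 4 - 1240 = -1236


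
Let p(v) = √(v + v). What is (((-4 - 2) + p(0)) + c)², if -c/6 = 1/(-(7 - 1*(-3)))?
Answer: 729/25 ≈ 29.160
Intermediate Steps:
p(v) = √2*√v (p(v) = √(2*v) = √2*√v)
c = ⅗ (c = -6*(-1/(7 - 1*(-3))) = -6*(-1/(7 + 3)) = -6/((-1*10)) = -6/(-10) = -6*(-⅒) = ⅗ ≈ 0.60000)
(((-4 - 2) + p(0)) + c)² = (((-4 - 2) + √2*√0) + ⅗)² = ((-6 + √2*0) + ⅗)² = ((-6 + 0) + ⅗)² = (-6 + ⅗)² = (-27/5)² = 729/25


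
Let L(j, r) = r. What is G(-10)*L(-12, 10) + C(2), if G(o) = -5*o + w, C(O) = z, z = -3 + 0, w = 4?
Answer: 537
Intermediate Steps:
z = -3
C(O) = -3
G(o) = 4 - 5*o (G(o) = -5*o + 4 = 4 - 5*o)
G(-10)*L(-12, 10) + C(2) = (4 - 5*(-10))*10 - 3 = (4 + 50)*10 - 3 = 54*10 - 3 = 540 - 3 = 537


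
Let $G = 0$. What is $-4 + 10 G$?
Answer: $-4$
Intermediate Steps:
$-4 + 10 G = -4 + 10 \cdot 0 = -4 + 0 = -4$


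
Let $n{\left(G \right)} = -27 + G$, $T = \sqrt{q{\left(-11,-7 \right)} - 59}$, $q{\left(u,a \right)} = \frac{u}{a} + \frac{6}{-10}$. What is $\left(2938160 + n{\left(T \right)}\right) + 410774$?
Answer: $3348907 + \frac{i \sqrt{71085}}{35} \approx 3.3489 \cdot 10^{6} + 7.6176 i$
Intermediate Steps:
$q{\left(u,a \right)} = - \frac{3}{5} + \frac{u}{a}$ ($q{\left(u,a \right)} = \frac{u}{a} + 6 \left(- \frac{1}{10}\right) = \frac{u}{a} - \frac{3}{5} = - \frac{3}{5} + \frac{u}{a}$)
$T = \frac{i \sqrt{71085}}{35}$ ($T = \sqrt{\left(- \frac{3}{5} - \frac{11}{-7}\right) - 59} = \sqrt{\left(- \frac{3}{5} - - \frac{11}{7}\right) - 59} = \sqrt{\left(- \frac{3}{5} + \frac{11}{7}\right) - 59} = \sqrt{\frac{34}{35} - 59} = \sqrt{- \frac{2031}{35}} = \frac{i \sqrt{71085}}{35} \approx 7.6176 i$)
$\left(2938160 + n{\left(T \right)}\right) + 410774 = \left(2938160 - \left(27 - \frac{i \sqrt{71085}}{35}\right)\right) + 410774 = \left(2938133 + \frac{i \sqrt{71085}}{35}\right) + 410774 = 3348907 + \frac{i \sqrt{71085}}{35}$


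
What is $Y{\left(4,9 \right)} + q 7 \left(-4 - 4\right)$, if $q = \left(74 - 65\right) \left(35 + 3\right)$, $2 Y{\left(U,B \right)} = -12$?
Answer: $-19158$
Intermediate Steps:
$Y{\left(U,B \right)} = -6$ ($Y{\left(U,B \right)} = \frac{1}{2} \left(-12\right) = -6$)
$q = 342$ ($q = 9 \cdot 38 = 342$)
$Y{\left(4,9 \right)} + q 7 \left(-4 - 4\right) = -6 + 342 \cdot 7 \left(-4 - 4\right) = -6 + 342 \cdot 7 \left(-8\right) = -6 + 342 \left(-56\right) = -6 - 19152 = -19158$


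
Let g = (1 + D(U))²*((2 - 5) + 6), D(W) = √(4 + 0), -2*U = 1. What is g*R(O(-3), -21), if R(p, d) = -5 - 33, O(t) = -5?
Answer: -1026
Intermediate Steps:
U = -½ (U = -½*1 = -½ ≈ -0.50000)
D(W) = 2 (D(W) = √4 = 2)
R(p, d) = -38
g = 27 (g = (1 + 2)²*((2 - 5) + 6) = 3²*(-3 + 6) = 9*3 = 27)
g*R(O(-3), -21) = 27*(-38) = -1026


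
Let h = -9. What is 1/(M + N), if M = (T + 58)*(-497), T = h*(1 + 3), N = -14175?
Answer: -1/25109 ≈ -3.9826e-5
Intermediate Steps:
T = -36 (T = -9*(1 + 3) = -9*4 = -36)
M = -10934 (M = (-36 + 58)*(-497) = 22*(-497) = -10934)
1/(M + N) = 1/(-10934 - 14175) = 1/(-25109) = -1/25109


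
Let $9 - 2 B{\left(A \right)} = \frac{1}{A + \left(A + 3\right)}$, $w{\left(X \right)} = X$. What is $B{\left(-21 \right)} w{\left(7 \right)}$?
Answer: $\frac{1232}{39} \approx 31.59$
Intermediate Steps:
$B{\left(A \right)} = \frac{9}{2} - \frac{1}{2 \left(3 + 2 A\right)}$ ($B{\left(A \right)} = \frac{9}{2} - \frac{1}{2 \left(A + \left(A + 3\right)\right)} = \frac{9}{2} - \frac{1}{2 \left(A + \left(3 + A\right)\right)} = \frac{9}{2} - \frac{1}{2 \left(3 + 2 A\right)}$)
$B{\left(-21 \right)} w{\left(7 \right)} = \frac{13 + 9 \left(-21\right)}{3 + 2 \left(-21\right)} 7 = \frac{13 - 189}{3 - 42} \cdot 7 = \frac{1}{-39} \left(-176\right) 7 = \left(- \frac{1}{39}\right) \left(-176\right) 7 = \frac{176}{39} \cdot 7 = \frac{1232}{39}$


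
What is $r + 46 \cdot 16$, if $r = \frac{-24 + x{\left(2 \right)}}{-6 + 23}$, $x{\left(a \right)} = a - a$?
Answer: $\frac{12488}{17} \approx 734.59$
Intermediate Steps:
$x{\left(a \right)} = 0$
$r = - \frac{24}{17}$ ($r = \frac{-24 + 0}{-6 + 23} = - \frac{24}{17} \approx -1.4118$)
$r + 46 \cdot 16 = - \frac{24}{17} + 46 \cdot 16 = - \frac{24}{17} + 736 = \frac{12488}{17}$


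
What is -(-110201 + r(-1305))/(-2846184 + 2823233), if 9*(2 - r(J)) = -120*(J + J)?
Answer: -144999/22951 ≈ -6.3178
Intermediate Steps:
r(J) = 2 + 80*J/3 (r(J) = 2 - (-40)*(J + J)/3 = 2 - (-40)*2*J/3 = 2 - (-80)*J/3 = 2 + 80*J/3)
-(-110201 + r(-1305))/(-2846184 + 2823233) = -(-110201 + (2 + (80/3)*(-1305)))/(-2846184 + 2823233) = -(-110201 + (2 - 34800))/(-22951) = -(-110201 - 34798)*(-1)/22951 = -(-144999)*(-1)/22951 = -1*144999/22951 = -144999/22951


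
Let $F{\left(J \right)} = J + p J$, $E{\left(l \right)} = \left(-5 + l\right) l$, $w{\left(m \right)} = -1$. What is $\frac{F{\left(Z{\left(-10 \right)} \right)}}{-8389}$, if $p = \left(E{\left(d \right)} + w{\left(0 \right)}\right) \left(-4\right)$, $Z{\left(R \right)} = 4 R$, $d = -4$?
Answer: $- \frac{5560}{8389} \approx -0.66277$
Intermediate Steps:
$E{\left(l \right)} = l \left(-5 + l\right)$
$p = -140$ ($p = \left(- 4 \left(-5 - 4\right) - 1\right) \left(-4\right) = \left(\left(-4\right) \left(-9\right) - 1\right) \left(-4\right) = \left(36 - 1\right) \left(-4\right) = 35 \left(-4\right) = -140$)
$F{\left(J \right)} = - 139 J$ ($F{\left(J \right)} = J - 140 J = - 139 J$)
$\frac{F{\left(Z{\left(-10 \right)} \right)}}{-8389} = \frac{\left(-139\right) 4 \left(-10\right)}{-8389} = \left(-139\right) \left(-40\right) \left(- \frac{1}{8389}\right) = 5560 \left(- \frac{1}{8389}\right) = - \frac{5560}{8389}$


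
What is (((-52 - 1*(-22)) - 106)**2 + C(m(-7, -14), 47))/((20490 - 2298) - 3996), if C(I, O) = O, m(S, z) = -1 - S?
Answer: 883/676 ≈ 1.3062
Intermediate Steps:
(((-52 - 1*(-22)) - 106)**2 + C(m(-7, -14), 47))/((20490 - 2298) - 3996) = (((-52 - 1*(-22)) - 106)**2 + 47)/((20490 - 2298) - 3996) = (((-52 + 22) - 106)**2 + 47)/(18192 - 3996) = ((-30 - 106)**2 + 47)/14196 = ((-136)**2 + 47)*(1/14196) = (18496 + 47)*(1/14196) = 18543*(1/14196) = 883/676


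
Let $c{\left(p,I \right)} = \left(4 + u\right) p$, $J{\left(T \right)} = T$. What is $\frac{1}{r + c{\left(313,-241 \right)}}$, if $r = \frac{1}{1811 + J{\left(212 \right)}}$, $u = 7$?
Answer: $\frac{2023}{6965190} \approx 0.00029044$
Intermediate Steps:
$c{\left(p,I \right)} = 11 p$ ($c{\left(p,I \right)} = \left(4 + 7\right) p = 11 p$)
$r = \frac{1}{2023}$ ($r = \frac{1}{1811 + 212} = \frac{1}{2023} \approx 0.00049432$)
$\frac{1}{r + c{\left(313,-241 \right)}} = \frac{1}{\frac{1}{2023} + 11 \cdot 313} = \frac{1}{\frac{1}{2023} + 3443} = \frac{1}{\frac{6965190}{2023}} = \frac{2023}{6965190}$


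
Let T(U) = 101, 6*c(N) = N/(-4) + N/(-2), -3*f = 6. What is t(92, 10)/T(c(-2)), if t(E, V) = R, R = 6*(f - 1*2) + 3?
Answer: -21/101 ≈ -0.20792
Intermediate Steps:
f = -2 (f = -⅓*6 = -2)
c(N) = -N/8 (c(N) = (N/(-4) + N/(-2))/6 = (N*(-¼) + N*(-½))/6 = (-N/4 - N/2)/6 = (-3*N/4)/6 = -N/8)
R = -21 (R = 6*(-2 - 1*2) + 3 = 6*(-2 - 2) + 3 = 6*(-4) + 3 = -24 + 3 = -21)
t(E, V) = -21
t(92, 10)/T(c(-2)) = -21/101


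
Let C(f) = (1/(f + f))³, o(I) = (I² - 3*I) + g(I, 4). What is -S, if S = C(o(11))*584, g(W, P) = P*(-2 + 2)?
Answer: -73/681472 ≈ -0.00010712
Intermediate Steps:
g(W, P) = 0 (g(W, P) = P*0 = 0)
o(I) = I² - 3*I (o(I) = (I² - 3*I) + 0 = I² - 3*I)
C(f) = 1/(8*f³) (C(f) = (1/(2*f))³ = 1/(8*f³))
S = 73/681472 (S = (1/(8*(11*(-3 + 11))³))*584 = (1/(8*(11*8)³))*584 = ((⅛)/88³)*584 = ((⅛)*(1/681472))*584 = (1/5451776)*584 = 73/681472 ≈ 0.00010712)
-S = -1*73/681472 = -73/681472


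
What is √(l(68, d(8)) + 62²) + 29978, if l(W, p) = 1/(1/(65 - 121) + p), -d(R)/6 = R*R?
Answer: 29978 + 2*√444428587955/21505 ≈ 30040.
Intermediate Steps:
d(R) = -6*R² (d(R) = -6*R*R = -6*R²)
l(W, p) = 1/(-1/56 + p) (l(W, p) = 1/(1/(-56) + p) = 1/(-1/56 + p))
√(l(68, d(8)) + 62²) + 29978 = √(56/(-1 + 56*(-6*8²)) + 62²) + 29978 = √(56/(-1 + 56*(-6*64)) + 3844) + 29978 = √(56/(-1 + 56*(-384)) + 3844) + 29978 = √(56/(-1 - 21504) + 3844) + 29978 = √(56/(-21505) + 3844) + 29978 = √(56*(-1/21505) + 3844) + 29978 = √(-56/21505 + 3844) + 29978 = √(82665164/21505) + 29978 = 2*√444428587955/21505 + 29978 = 29978 + 2*√444428587955/21505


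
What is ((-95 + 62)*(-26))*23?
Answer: 19734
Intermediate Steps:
((-95 + 62)*(-26))*23 = -33*(-26)*23 = 858*23 = 19734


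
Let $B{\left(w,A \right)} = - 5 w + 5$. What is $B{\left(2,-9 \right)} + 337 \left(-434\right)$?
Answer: $-146263$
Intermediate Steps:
$B{\left(w,A \right)} = 5 - 5 w$
$B{\left(2,-9 \right)} + 337 \left(-434\right) = \left(5 - 10\right) + 337 \left(-434\right) = \left(5 - 10\right) - 146258 = -5 - 146258 = -146263$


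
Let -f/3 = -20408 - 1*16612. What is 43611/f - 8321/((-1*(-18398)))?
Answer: -20295847/340546980 ≈ -0.059598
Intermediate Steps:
f = 111060 (f = -3*(-20408 - 1*16612) = -3*(-20408 - 16612) = -3*(-37020) = 111060)
43611/f - 8321/((-1*(-18398))) = 43611/111060 - 8321/((-1*(-18398))) = 43611*(1/111060) - 8321/18398 = 14537/37020 - 8321*1/18398 = 14537/37020 - 8321/18398 = -20295847/340546980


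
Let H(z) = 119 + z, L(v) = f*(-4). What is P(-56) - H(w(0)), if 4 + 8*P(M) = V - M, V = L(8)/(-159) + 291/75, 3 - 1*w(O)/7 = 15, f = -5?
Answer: -891377/31800 ≈ -28.031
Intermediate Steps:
L(v) = 20 (L(v) = -5*(-4) = 20)
w(O) = -84 (w(O) = 21 - 7*15 = 21 - 105 = -84)
V = 14923/3975 (V = 20/(-159) + 291/75 = 20*(-1/159) + 291*(1/75) = -20/159 + 97/25 = 14923/3975 ≈ 3.7542)
P(M) = -977/31800 - M/8 (P(M) = -½ + (14923/3975 - M)/8 = -½ + (14923/31800 - M/8) = -977/31800 - M/8)
P(-56) - H(w(0)) = (-977/31800 - ⅛*(-56)) - (119 - 84) = (-977/31800 + 7) - 1*35 = 221623/31800 - 35 = -891377/31800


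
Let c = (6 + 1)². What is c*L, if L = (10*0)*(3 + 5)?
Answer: 0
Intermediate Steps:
L = 0 (L = 0*8 = 0)
c = 49 (c = 7² = 49)
c*L = 49*0 = 0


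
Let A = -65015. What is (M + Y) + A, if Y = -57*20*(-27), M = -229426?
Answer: -263661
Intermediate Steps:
Y = 30780 (Y = -1140*(-27) = 30780)
(M + Y) + A = (-229426 + 30780) - 65015 = -198646 - 65015 = -263661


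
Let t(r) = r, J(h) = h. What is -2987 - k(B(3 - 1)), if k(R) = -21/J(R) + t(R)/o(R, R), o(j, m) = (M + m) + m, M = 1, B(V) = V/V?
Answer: -8899/3 ≈ -2966.3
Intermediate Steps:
B(V) = 1
o(j, m) = 1 + 2*m (o(j, m) = (1 + m) + m = 1 + 2*m)
k(R) = -21/R + R/(1 + 2*R)
-2987 - k(B(3 - 1)) = -2987 - (-21 + 1² - 42*1)/(1*(1 + 2*1)) = -2987 - (-21 + 1 - 42)/(1 + 2) = -2987 - (-62)/3 = -2987 - 1*(-62/3) = -2987 + 62/3 = -8899/3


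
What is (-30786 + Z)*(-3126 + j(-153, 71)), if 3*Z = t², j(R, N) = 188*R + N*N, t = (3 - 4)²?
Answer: 2479693093/3 ≈ 8.2656e+8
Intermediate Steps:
t = 1 (t = (-1)² = 1)
j(R, N) = N² + 188*R (j(R, N) = 188*R + N² = N² + 188*R)
Z = ⅓ (Z = (⅓)*1² = (⅓)*1 = ⅓ ≈ 0.33333)
(-30786 + Z)*(-3126 + j(-153, 71)) = (-30786 + ⅓)*(-3126 + (71² + 188*(-153))) = -92357*(-3126 + (5041 - 28764))/3 = -92357*(-3126 - 23723)/3 = -92357/3*(-26849) = 2479693093/3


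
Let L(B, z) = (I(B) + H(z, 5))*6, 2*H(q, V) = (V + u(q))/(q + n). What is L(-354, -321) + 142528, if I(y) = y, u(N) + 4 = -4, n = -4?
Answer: 45631309/325 ≈ 1.4040e+5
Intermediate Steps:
u(N) = -8 (u(N) = -4 - 4 = -8)
H(q, V) = (-8 + V)/(2*(-4 + q)) (H(q, V) = ((V - 8)/(q - 4))/2 = ((-8 + V)/(-4 + q))/2 = (-8 + V)/(2*(-4 + q)))
L(B, z) = -9/(-4 + z) + 6*B (L(B, z) = (B + (-8 + 5)/(2*(-4 + z)))*6 = (B + (½)*(-3)/(-4 + z))*6 = (B - 3/(2*(-4 + z)))*6 = -9/(-4 + z) + 6*B)
L(-354, -321) + 142528 = 3*(-3 + 2*(-354)*(-4 - 321))/(-4 - 321) + 142528 = 3*(-3 + 2*(-354)*(-325))/(-325) + 142528 = 3*(-1/325)*(-3 + 230100) + 142528 = 3*(-1/325)*230097 + 142528 = -690291/325 + 142528 = 45631309/325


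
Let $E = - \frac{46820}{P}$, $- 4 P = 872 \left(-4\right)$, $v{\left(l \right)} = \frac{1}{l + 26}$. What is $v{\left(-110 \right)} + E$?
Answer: $- \frac{491719}{9156} \approx -53.705$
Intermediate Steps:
$v{\left(l \right)} = \frac{1}{26 + l}$
$P = 872$ ($P = - \frac{872 \left(-4\right)}{4} = \left(- \frac{1}{4}\right) \left(-3488\right) = 872$)
$E = - \frac{11705}{218}$ ($E = - \frac{46820}{872} = \left(-46820\right) \frac{1}{872} = - \frac{11705}{218} \approx -53.693$)
$v{\left(-110 \right)} + E = \frac{1}{26 - 110} - \frac{11705}{218} = \frac{1}{-84} - \frac{11705}{218} = - \frac{1}{84} - \frac{11705}{218} = - \frac{491719}{9156}$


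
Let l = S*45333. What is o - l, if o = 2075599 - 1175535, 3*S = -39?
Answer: 1489393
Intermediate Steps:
S = -13 (S = (⅓)*(-39) = -13)
l = -589329 (l = -13*45333 = -589329)
o = 900064
o - l = 900064 - 1*(-589329) = 900064 + 589329 = 1489393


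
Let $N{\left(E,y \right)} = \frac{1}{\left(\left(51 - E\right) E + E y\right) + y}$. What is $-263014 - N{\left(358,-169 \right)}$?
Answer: $- \frac{44864139077}{170577} \approx -2.6301 \cdot 10^{5}$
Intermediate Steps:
$N{\left(E,y \right)} = \frac{1}{y + E y + E \left(51 - E\right)}$ ($N{\left(E,y \right)} = \frac{1}{\left(E \left(51 - E\right) + E y\right) + y} = \frac{1}{\left(E y + E \left(51 - E\right)\right) + y} = \frac{1}{y + E y + E \left(51 - E\right)}$)
$-263014 - N{\left(358,-169 \right)} = -263014 - \frac{1}{-169 - 358^{2} + 51 \cdot 358 + 358 \left(-169\right)} = -263014 - \frac{1}{-169 - 128164 + 18258 - 60502} = -263014 - \frac{1}{-170577} = -263014 - - \frac{1}{170577} = -263014 + \frac{1}{170577} = - \frac{44864139077}{170577}$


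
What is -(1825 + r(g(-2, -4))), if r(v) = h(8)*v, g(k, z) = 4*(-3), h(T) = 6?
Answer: -1753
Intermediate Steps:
g(k, z) = -12
r(v) = 6*v
-(1825 + r(g(-2, -4))) = -(1825 + 6*(-12)) = -(1825 - 72) = -1*1753 = -1753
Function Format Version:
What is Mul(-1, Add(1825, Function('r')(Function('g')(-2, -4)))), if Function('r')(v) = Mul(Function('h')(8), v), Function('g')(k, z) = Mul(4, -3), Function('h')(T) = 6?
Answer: -1753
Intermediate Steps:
Function('g')(k, z) = -12
Function('r')(v) = Mul(6, v)
Mul(-1, Add(1825, Function('r')(Function('g')(-2, -4)))) = Mul(-1, Add(1825, Mul(6, -12))) = Mul(-1, Add(1825, -72)) = Mul(-1, 1753) = -1753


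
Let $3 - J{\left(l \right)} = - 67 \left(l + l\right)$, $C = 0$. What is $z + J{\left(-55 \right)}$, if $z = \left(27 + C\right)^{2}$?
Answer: $-6638$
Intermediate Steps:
$J{\left(l \right)} = 3 + 134 l$ ($J{\left(l \right)} = 3 - - 67 \left(l + l\right) = 3 - - 67 \cdot 2 l = 3 - - 134 l = 3 + 134 l$)
$z = 729$ ($z = \left(27 + 0\right)^{2} = 27^{2} = 729$)
$z + J{\left(-55 \right)} = 729 + \left(3 + 134 \left(-55\right)\right) = 729 + \left(3 - 7370\right) = 729 - 7367 = -6638$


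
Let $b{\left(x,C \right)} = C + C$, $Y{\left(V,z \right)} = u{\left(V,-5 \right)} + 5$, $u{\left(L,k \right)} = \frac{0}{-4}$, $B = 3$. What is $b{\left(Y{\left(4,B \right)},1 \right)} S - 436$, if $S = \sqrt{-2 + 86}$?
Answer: $-436 + 4 \sqrt{21} \approx -417.67$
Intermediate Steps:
$u{\left(L,k \right)} = 0$ ($u{\left(L,k \right)} = 0 \left(- \frac{1}{4}\right) = 0$)
$Y{\left(V,z \right)} = 5$ ($Y{\left(V,z \right)} = 0 + 5 = 5$)
$S = 2 \sqrt{21}$ ($S = \sqrt{84} = 2 \sqrt{21} \approx 9.1651$)
$b{\left(x,C \right)} = 2 C$
$b{\left(Y{\left(4,B \right)},1 \right)} S - 436 = 2 \cdot 1 \cdot 2 \sqrt{21} - 436 = 2 \cdot 2 \sqrt{21} - 436 = 4 \sqrt{21} - 436 = -436 + 4 \sqrt{21}$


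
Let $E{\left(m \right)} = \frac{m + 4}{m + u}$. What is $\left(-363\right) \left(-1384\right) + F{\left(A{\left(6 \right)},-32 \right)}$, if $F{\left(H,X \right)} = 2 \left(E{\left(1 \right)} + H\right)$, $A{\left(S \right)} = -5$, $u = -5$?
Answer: $\frac{1004759}{2} \approx 5.0238 \cdot 10^{5}$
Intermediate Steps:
$E{\left(m \right)} = \frac{4 + m}{-5 + m}$ ($E{\left(m \right)} = \frac{m + 4}{m - 5} = \frac{4 + m}{-5 + m}$)
$F{\left(H,X \right)} = - \frac{5}{2} + 2 H$ ($F{\left(H,X \right)} = 2 \left(\frac{4 + 1}{-5 + 1} + H\right) = 2 \left(\frac{1}{-4} \cdot 5 + H\right) = 2 \left(\left(- \frac{1}{4}\right) 5 + H\right) = 2 \left(- \frac{5}{4} + H\right) = - \frac{5}{2} + 2 H$)
$\left(-363\right) \left(-1384\right) + F{\left(A{\left(6 \right)},-32 \right)} = \left(-363\right) \left(-1384\right) + \left(- \frac{5}{2} + 2 \left(-5\right)\right) = 502392 - \frac{25}{2} = \frac{1004759}{2}$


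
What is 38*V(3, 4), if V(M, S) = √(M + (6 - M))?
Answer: 38*√6 ≈ 93.081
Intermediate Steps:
V(M, S) = √6
38*V(3, 4) = 38*√6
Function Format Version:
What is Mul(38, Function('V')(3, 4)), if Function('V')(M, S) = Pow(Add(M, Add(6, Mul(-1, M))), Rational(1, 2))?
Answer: Mul(38, Pow(6, Rational(1, 2))) ≈ 93.081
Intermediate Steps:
Function('V')(M, S) = Pow(6, Rational(1, 2))
Mul(38, Function('V')(3, 4)) = Mul(38, Pow(6, Rational(1, 2)))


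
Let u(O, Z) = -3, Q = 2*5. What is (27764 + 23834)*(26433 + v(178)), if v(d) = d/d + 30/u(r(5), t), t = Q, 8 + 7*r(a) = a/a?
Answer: 1363425552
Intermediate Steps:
Q = 10
r(a) = -1 (r(a) = -8/7 + (a/a)/7 = -8/7 + (1/7)*1 = -8/7 + 1/7 = -1)
t = 10
v(d) = -9 (v(d) = d/d + 30/(-3) = 1 + 30*(-1/3) = 1 - 10 = -9)
(27764 + 23834)*(26433 + v(178)) = (27764 + 23834)*(26433 - 9) = 51598*26424 = 1363425552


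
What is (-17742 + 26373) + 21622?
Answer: 30253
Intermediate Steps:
(-17742 + 26373) + 21622 = 8631 + 21622 = 30253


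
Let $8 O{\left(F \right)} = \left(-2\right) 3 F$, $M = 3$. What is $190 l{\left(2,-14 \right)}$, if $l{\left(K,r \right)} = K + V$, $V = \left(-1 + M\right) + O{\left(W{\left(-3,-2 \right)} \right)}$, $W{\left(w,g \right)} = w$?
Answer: $\frac{2375}{2} \approx 1187.5$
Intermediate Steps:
$O{\left(F \right)} = - \frac{3 F}{4}$ ($O{\left(F \right)} = \frac{\left(-2\right) 3 F}{8} = \frac{\left(-6\right) F}{8} = - \frac{3 F}{4}$)
$V = \frac{17}{4}$ ($V = \left(-1 + 3\right) - - \frac{9}{4} = 2 + \frac{9}{4} = \frac{17}{4} \approx 4.25$)
$l{\left(K,r \right)} = \frac{17}{4} + K$ ($l{\left(K,r \right)} = K + \frac{17}{4} = \frac{17}{4} + K$)
$190 l{\left(2,-14 \right)} = 190 \left(\frac{17}{4} + 2\right) = 190 \cdot \frac{25}{4} = \frac{2375}{2}$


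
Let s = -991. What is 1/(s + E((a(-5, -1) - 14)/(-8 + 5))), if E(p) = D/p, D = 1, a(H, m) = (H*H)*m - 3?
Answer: -14/13873 ≈ -0.0010092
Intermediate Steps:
a(H, m) = -3 + m*H² (a(H, m) = H²*m - 3 = m*H² - 3 = -3 + m*H²)
E(p) = 1/p
1/(s + E((a(-5, -1) - 14)/(-8 + 5))) = 1/(-991 + 1/(((-3 - 1*(-5)²) - 14)/(-8 + 5))) = 1/(-991 + 1/(((-3 - 1*25) - 14)/(-3))) = 1/(-991 + 1/(((-3 - 25) - 14)*(-⅓))) = 1/(-991 + 1/((-28 - 14)*(-⅓))) = 1/(-991 + 1/(-42*(-⅓))) = 1/(-991 + 1/14) = 1/(-13873/14) = -14/13873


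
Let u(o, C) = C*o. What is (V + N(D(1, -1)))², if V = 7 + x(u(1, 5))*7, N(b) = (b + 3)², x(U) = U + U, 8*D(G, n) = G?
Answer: 30835809/4096 ≈ 7528.3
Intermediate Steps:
D(G, n) = G/8
x(U) = 2*U
N(b) = (3 + b)²
V = 77 (V = 7 + (2*(5*1))*7 = 7 + (2*5)*7 = 7 + 10*7 = 7 + 70 = 77)
(V + N(D(1, -1)))² = (77 + (3 + (⅛)*1)²)² = (77 + (3 + ⅛)²)² = (77 + (25/8)²)² = (77 + 625/64)² = (5553/64)² = 30835809/4096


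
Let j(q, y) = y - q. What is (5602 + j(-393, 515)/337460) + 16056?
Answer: 1827177397/84365 ≈ 21658.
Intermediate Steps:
(5602 + j(-393, 515)/337460) + 16056 = (5602 + (515 - 1*(-393))/337460) + 16056 = (5602 + (515 + 393)*(1/337460)) + 16056 = (5602 + 908*(1/337460)) + 16056 = (5602 + 227/84365) + 16056 = 472612957/84365 + 16056 = 1827177397/84365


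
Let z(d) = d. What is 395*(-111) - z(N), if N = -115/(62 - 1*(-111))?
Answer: -7585070/173 ≈ -43844.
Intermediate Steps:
N = -115/173 (N = -115/(62 + 111) = -115/173 ≈ -0.66474)
395*(-111) - z(N) = 395*(-111) - 1*(-115/173) = -43845 + 115/173 = -7585070/173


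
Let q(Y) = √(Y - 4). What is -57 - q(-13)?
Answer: -57 - I*√17 ≈ -57.0 - 4.1231*I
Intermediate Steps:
q(Y) = √(-4 + Y)
-57 - q(-13) = -57 - √(-4 - 13) = -57 - √(-17) = -57 - I*√17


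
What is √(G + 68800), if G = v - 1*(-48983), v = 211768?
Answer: √329551 ≈ 574.07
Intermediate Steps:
G = 260751 (G = 211768 - 1*(-48983) = 211768 + 48983 = 260751)
√(G + 68800) = √(260751 + 68800) = √329551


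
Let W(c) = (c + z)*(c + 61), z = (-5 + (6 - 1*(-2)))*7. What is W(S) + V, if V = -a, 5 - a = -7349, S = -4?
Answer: -6385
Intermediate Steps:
z = 21 (z = (-5 + (6 + 2))*7 = (-5 + 8)*7 = 3*7 = 21)
W(c) = (21 + c)*(61 + c) (W(c) = (c + 21)*(c + 61) = (21 + c)*(61 + c))
a = 7354 (a = 5 - 1*(-7349) = 5 + 7349 = 7354)
V = -7354 (V = -1*7354 = -7354)
W(S) + V = (1281 + (-4)² + 82*(-4)) - 7354 = (1281 + 16 - 328) - 7354 = 969 - 7354 = -6385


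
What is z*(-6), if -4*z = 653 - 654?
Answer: -3/2 ≈ -1.5000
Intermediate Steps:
z = ¼ (z = -(653 - 654)/4 = -¼*(-1) = ¼ ≈ 0.25000)
z*(-6) = (¼)*(-6) = -3/2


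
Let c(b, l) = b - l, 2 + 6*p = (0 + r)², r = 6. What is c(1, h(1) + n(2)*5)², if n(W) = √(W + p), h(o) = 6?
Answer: 650/3 + 50*√69/3 ≈ 355.11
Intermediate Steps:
p = 17/3 (p = -⅓ + (0 + 6)²/6 = -⅓ + (⅙)*6² = -⅓ + (⅙)*36 = -⅓ + 6 = 17/3 ≈ 5.6667)
n(W) = √(17/3 + W) (n(W) = √(W + 17/3) = √(17/3 + W))
c(1, h(1) + n(2)*5)² = (1 - (6 + (√(51 + 9*2)/3)*5))² = (1 - (6 + (√(51 + 18)/3)*5))² = (1 - (6 + (√69/3)*5))² = (1 - (6 + 5*√69/3))² = (1 + (-6 - 5*√69/3))² = (-5 - 5*√69/3)²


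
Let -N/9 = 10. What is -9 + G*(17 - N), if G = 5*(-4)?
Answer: -2149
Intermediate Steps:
G = -20
N = -90 (N = -9*10 = -90)
-9 + G*(17 - N) = -9 - 20*(17 - 1*(-90)) = -9 - 20*(17 + 90) = -9 - 20*107 = -9 - 2140 = -2149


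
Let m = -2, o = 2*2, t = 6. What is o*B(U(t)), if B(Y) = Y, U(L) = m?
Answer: -8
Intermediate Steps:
o = 4
U(L) = -2
o*B(U(t)) = 4*(-2) = -8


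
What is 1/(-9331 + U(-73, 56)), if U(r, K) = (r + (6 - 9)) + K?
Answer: -1/9351 ≈ -0.00010694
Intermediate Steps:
U(r, K) = -3 + K + r (U(r, K) = (r - 3) + K = (-3 + r) + K = -3 + K + r)
1/(-9331 + U(-73, 56)) = 1/(-9331 + (-3 + 56 - 73)) = 1/(-9331 - 20) = 1/(-9351) = -1/9351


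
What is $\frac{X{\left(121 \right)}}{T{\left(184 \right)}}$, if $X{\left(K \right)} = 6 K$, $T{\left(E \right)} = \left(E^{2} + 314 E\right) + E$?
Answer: $\frac{363}{45908} \approx 0.0079071$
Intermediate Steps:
$T{\left(E \right)} = E^{2} + 315 E$
$\frac{X{\left(121 \right)}}{T{\left(184 \right)}} = \frac{6 \cdot 121}{184 \left(315 + 184\right)} = \frac{726}{184 \cdot 499} = \frac{726}{91816} = 726 \cdot \frac{1}{91816} = \frac{363}{45908}$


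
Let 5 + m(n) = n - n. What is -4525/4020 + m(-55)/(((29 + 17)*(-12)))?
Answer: -13765/12328 ≈ -1.1166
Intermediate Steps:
m(n) = -5 (m(n) = -5 + (n - n) = -5 + 0 = -5)
-4525/4020 + m(-55)/(((29 + 17)*(-12))) = -4525/4020 - 5*(-1/(12*(29 + 17))) = -4525*1/4020 - 5/(46*(-12)) = -905/804 - 5/(-552) = -905/804 - 5*(-1/552) = -905/804 + 5/552 = -13765/12328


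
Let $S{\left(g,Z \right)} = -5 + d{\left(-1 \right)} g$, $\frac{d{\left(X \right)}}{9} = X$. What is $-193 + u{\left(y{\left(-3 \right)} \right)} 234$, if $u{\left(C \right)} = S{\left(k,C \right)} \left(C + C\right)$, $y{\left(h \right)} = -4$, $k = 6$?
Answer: $110255$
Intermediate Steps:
$d{\left(X \right)} = 9 X$
$S{\left(g,Z \right)} = -5 - 9 g$ ($S{\left(g,Z \right)} = -5 + 9 \left(-1\right) g = -5 - 9 g$)
$u{\left(C \right)} = - 118 C$ ($u{\left(C \right)} = \left(-5 - 54\right) \left(C + C\right) = \left(-5 - 54\right) 2 C = - 59 \cdot 2 C = - 118 C$)
$-193 + u{\left(y{\left(-3 \right)} \right)} 234 = -193 + \left(-118\right) \left(-4\right) 234 = -193 + 472 \cdot 234 = -193 + 110448 = 110255$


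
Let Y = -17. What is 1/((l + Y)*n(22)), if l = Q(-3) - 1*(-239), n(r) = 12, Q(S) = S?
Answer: 1/2628 ≈ 0.00038052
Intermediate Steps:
l = 236 (l = -3 - 1*(-239) = -3 + 239 = 236)
1/((l + Y)*n(22)) = 1/((236 - 17)*12) = 1/(219*12) = 1/2628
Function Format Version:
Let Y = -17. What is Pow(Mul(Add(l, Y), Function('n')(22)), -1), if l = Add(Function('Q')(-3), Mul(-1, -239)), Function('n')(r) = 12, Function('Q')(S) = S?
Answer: Rational(1, 2628) ≈ 0.00038052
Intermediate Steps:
l = 236 (l = Add(-3, Mul(-1, -239)) = Add(-3, 239) = 236)
Pow(Mul(Add(l, Y), Function('n')(22)), -1) = Pow(Mul(Add(236, -17), 12), -1) = Pow(Mul(219, 12), -1) = Pow(2628, -1) = Rational(1, 2628)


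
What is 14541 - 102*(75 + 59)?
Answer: 873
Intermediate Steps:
14541 - 102*(75 + 59) = 14541 - 102*134 = 14541 - 1*13668 = 14541 - 13668 = 873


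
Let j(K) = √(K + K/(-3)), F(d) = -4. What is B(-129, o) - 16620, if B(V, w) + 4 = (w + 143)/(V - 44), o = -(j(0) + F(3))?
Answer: -2876099/173 ≈ -16625.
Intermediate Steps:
j(K) = √6*√K/3 (j(K) = √(K + K*(-⅓)) = √(K - K/3) = √(2*K/3) = √6*√K/3)
o = 4 (o = -(√6*√0/3 - 4) = -((⅓)*√6*0 - 4) = -(0 - 4) = -1*(-4) = 4)
B(V, w) = -4 + (143 + w)/(-44 + V) (B(V, w) = -4 + (w + 143)/(V - 44) = -4 + (143 + w)/(-44 + V))
B(-129, o) - 16620 = (319 + 4 - 4*(-129))/(-44 - 129) - 16620 = (319 + 4 + 516)/(-173) - 16620 = -1/173*839 - 16620 = -839/173 - 16620 = -2876099/173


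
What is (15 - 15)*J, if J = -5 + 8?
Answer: 0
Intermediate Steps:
J = 3
(15 - 15)*J = (15 - 15)*3 = 0*3 = 0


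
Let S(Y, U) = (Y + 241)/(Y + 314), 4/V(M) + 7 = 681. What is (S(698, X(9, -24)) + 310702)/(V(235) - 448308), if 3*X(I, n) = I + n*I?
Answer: -105963369331/152892751528 ≈ -0.69306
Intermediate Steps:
X(I, n) = I/3 + I*n/3 (X(I, n) = (I + n*I)/3 = (I + I*n)/3 = I/3 + I*n/3)
V(M) = 2/337 (V(M) = 4/(-7 + 681) = 4/674 = 4*(1/674) = 2/337)
S(Y, U) = (241 + Y)/(314 + Y)
(S(698, X(9, -24)) + 310702)/(V(235) - 448308) = ((241 + 698)/(314 + 698) + 310702)/(2/337 - 448308) = (939/1012 + 310702)/(-151079794/337) = ((1/1012)*939 + 310702)*(-337/151079794) = (939/1012 + 310702)*(-337/151079794) = (314431363/1012)*(-337/151079794) = -105963369331/152892751528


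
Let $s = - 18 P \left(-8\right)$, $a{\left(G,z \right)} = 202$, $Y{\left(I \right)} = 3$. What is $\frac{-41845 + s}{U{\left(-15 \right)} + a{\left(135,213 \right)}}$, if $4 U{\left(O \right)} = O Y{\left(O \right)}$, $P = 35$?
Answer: $- \frac{147220}{763} \approx -192.95$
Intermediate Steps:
$U{\left(O \right)} = \frac{3 O}{4}$ ($U{\left(O \right)} = \frac{O 3}{4} = \frac{3 O}{4}$)
$s = 5040$ ($s = \left(-18\right) 35 \left(-8\right) = \left(-630\right) \left(-8\right) = 5040$)
$\frac{-41845 + s}{U{\left(-15 \right)} + a{\left(135,213 \right)}} = \frac{-41845 + 5040}{\frac{3}{4} \left(-15\right) + 202} = - \frac{36805}{- \frac{45}{4} + 202} = - \frac{36805}{\frac{763}{4}} = \left(-36805\right) \frac{4}{763} = - \frac{147220}{763}$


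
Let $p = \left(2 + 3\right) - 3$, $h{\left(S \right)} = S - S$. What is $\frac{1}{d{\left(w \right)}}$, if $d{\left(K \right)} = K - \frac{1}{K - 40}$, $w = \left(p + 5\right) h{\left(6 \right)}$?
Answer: $40$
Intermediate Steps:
$h{\left(S \right)} = 0$
$p = 2$ ($p = 5 - 3 = 2$)
$w = 0$ ($w = \left(2 + 5\right) 0 = 7 \cdot 0 = 0$)
$d{\left(K \right)} = K - \frac{1}{-40 + K}$
$\frac{1}{d{\left(w \right)}} = \frac{1}{\frac{1}{-40 + 0} \left(-1 + 0^{2} - 0\right)} = \frac{1}{\frac{1}{-40} \left(-1 + 0 + 0\right)} = \frac{1}{\left(- \frac{1}{40}\right) \left(-1\right)} = \frac{1}{\frac{1}{40}} = 40$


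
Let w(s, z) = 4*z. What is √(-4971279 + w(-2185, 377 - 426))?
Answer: 5*I*√198859 ≈ 2229.7*I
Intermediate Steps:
√(-4971279 + w(-2185, 377 - 426)) = √(-4971279 + 4*(377 - 426)) = √(-4971279 + 4*(-49)) = √(-4971279 - 196) = √(-4971475) = 5*I*√198859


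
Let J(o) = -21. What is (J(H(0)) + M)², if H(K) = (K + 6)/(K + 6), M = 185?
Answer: 26896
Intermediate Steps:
H(K) = 1 (H(K) = (6 + K)/(6 + K) = 1)
(J(H(0)) + M)² = (-21 + 185)² = 164² = 26896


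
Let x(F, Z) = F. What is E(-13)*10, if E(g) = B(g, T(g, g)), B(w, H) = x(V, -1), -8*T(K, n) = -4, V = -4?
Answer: -40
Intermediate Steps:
T(K, n) = ½ (T(K, n) = -⅛*(-4) = ½)
B(w, H) = -4
E(g) = -4
E(-13)*10 = -4*10 = -40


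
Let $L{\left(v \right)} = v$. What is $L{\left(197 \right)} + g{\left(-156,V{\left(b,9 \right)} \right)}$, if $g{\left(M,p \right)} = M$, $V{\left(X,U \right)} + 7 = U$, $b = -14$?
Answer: $41$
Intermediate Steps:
$V{\left(X,U \right)} = -7 + U$
$L{\left(197 \right)} + g{\left(-156,V{\left(b,9 \right)} \right)} = 197 - 156 = 41$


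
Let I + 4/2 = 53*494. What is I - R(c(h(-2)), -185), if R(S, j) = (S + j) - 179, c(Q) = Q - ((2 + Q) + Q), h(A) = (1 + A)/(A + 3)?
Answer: 26545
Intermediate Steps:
h(A) = (1 + A)/(3 + A)
I = 26180 (I = -2 + 53*494 = -2 + 26182 = 26180)
c(Q) = -2 - Q (c(Q) = Q - (2 + 2*Q) = Q + (-2 - 2*Q) = -2 - Q)
R(S, j) = -179 + S + j
I - R(c(h(-2)), -185) = 26180 - (-179 + (-2 - (1 - 2)/(3 - 2)) - 185) = 26180 - (-179 + (-2 - (-1)/1) - 185) = 26180 - (-179 + (-2 - (-1)) - 185) = 26180 - (-179 + (-2 - 1*(-1)) - 185) = 26180 - (-179 + (-2 + 1) - 185) = 26180 - (-179 - 1 - 185) = 26180 - 1*(-365) = 26180 + 365 = 26545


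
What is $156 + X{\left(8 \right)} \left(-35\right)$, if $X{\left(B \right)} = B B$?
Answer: $-2084$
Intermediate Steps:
$X{\left(B \right)} = B^{2}$
$156 + X{\left(8 \right)} \left(-35\right) = 156 + 8^{2} \left(-35\right) = 156 + 64 \left(-35\right) = 156 - 2240 = -2084$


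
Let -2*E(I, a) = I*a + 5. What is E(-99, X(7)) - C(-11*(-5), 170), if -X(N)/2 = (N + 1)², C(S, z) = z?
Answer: -13017/2 ≈ -6508.5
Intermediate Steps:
X(N) = -2*(1 + N)² (X(N) = -2*(N + 1)² = -2*(1 + N)²)
E(I, a) = -5/2 - I*a/2 (E(I, a) = -(I*a + 5)/2 = -(5 + I*a)/2 = -5/2 - I*a/2)
E(-99, X(7)) - C(-11*(-5), 170) = (-5/2 - ½*(-99)*(-2*(1 + 7)²)) - 1*170 = (-5/2 - ½*(-99)*(-2*8²)) - 170 = (-5/2 - ½*(-99)*(-2*64)) - 170 = (-5/2 - ½*(-99)*(-128)) - 170 = (-5/2 - 6336) - 170 = -12677/2 - 170 = -13017/2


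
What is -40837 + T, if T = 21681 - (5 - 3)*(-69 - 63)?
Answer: -18892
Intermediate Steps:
T = 21945 (T = 21681 - 2*(-132) = 21681 - 1*(-264) = 21681 + 264 = 21945)
-40837 + T = -40837 + 21945 = -18892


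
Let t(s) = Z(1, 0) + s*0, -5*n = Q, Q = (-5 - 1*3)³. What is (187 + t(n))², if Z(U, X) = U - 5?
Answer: 33489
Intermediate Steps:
Z(U, X) = -5 + U
Q = -512 (Q = (-5 - 3)³ = (-8)³ = -512)
n = 512/5 (n = -⅕*(-512) = 512/5 ≈ 102.40)
t(s) = -4 (t(s) = (-5 + 1) + s*0 = -4 + 0 = -4)
(187 + t(n))² = (187 - 4)² = 183² = 33489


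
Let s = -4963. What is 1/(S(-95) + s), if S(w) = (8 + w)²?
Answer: 1/2606 ≈ 0.00038373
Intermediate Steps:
1/(S(-95) + s) = 1/((8 - 95)² - 4963) = 1/((-87)² - 4963) = 1/(7569 - 4963) = 1/2606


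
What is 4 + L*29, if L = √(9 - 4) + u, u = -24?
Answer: -692 + 29*√5 ≈ -627.15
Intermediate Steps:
L = -24 + √5 (L = √(9 - 4) - 24 = √5 - 24 = -24 + √5 ≈ -21.764)
4 + L*29 = 4 + (-24 + √5)*29 = 4 + (-696 + 29*√5) = -692 + 29*√5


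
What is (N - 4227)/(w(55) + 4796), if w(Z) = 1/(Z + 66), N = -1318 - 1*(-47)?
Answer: -665258/580317 ≈ -1.1464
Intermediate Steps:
N = -1271 (N = -1318 + 47 = -1271)
w(Z) = 1/(66 + Z)
(N - 4227)/(w(55) + 4796) = (-1271 - 4227)/(1/(66 + 55) + 4796) = -5498/(1/121 + 4796) = -5498/580317/121 = -5498*121/580317 = -665258/580317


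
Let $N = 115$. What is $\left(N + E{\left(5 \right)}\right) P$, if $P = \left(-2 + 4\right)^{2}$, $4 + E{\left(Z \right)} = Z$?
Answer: $464$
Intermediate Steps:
$E{\left(Z \right)} = -4 + Z$
$P = 4$ ($P = 2^{2} = 4$)
$\left(N + E{\left(5 \right)}\right) P = \left(115 + \left(-4 + 5\right)\right) 4 = \left(115 + 1\right) 4 = 116 \cdot 4 = 464$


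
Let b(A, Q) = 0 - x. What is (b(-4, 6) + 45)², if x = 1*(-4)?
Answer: 2401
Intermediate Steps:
x = -4
b(A, Q) = 4 (b(A, Q) = 0 - 1*(-4) = 0 + 4 = 4)
(b(-4, 6) + 45)² = (4 + 45)² = 49² = 2401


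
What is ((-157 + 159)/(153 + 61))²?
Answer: 1/11449 ≈ 8.7344e-5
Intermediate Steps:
((-157 + 159)/(153 + 61))² = (2/214)² = (2*(1/214))² = (1/107)² = 1/11449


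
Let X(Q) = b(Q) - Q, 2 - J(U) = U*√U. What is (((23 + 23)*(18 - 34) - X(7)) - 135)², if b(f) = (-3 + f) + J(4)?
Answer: 743044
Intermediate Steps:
J(U) = 2 - U^(3/2) (J(U) = 2 - U*√U = 2 - U^(3/2))
b(f) = -9 + f (b(f) = (-3 + f) + (2 - 4^(3/2)) = (-3 + f) + (2 - 1*8) = (-3 + f) + (2 - 8) = (-3 + f) - 6 = -9 + f)
X(Q) = -9 (X(Q) = (-9 + Q) - Q = -9)
(((23 + 23)*(18 - 34) - X(7)) - 135)² = (((23 + 23)*(18 - 34) - 1*(-9)) - 135)² = ((46*(-16) + 9) - 135)² = ((-736 + 9) - 135)² = (-727 - 135)² = (-862)² = 743044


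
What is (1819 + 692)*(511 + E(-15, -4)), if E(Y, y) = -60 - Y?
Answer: 1170126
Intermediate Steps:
(1819 + 692)*(511 + E(-15, -4)) = (1819 + 692)*(511 + (-60 - 1*(-15))) = 2511*(511 + (-60 + 15)) = 2511*(511 - 45) = 2511*466 = 1170126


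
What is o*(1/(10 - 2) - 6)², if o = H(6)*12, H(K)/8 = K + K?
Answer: 39762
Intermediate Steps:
H(K) = 16*K (H(K) = 8*(K + K) = 8*(2*K) = 16*K)
o = 1152 (o = (16*6)*12 = 96*12 = 1152)
o*(1/(10 - 2) - 6)² = 1152*(1/(10 - 2) - 6)² = 1152*(1/8 - 6)² = 1152*(⅛ - 6)² = 1152*(-47/8)² = 1152*(2209/64) = 39762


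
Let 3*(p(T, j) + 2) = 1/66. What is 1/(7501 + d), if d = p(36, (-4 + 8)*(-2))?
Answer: 198/1484803 ≈ 0.00013335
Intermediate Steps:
p(T, j) = -395/198 (p(T, j) = -2 + (⅓)/66 = -2 + (⅓)*(1/66) = -2 + 1/198 = -395/198)
d = -395/198 ≈ -1.9949
1/(7501 + d) = 1/(7501 - 395/198) = 1/(1484803/198) = 198/1484803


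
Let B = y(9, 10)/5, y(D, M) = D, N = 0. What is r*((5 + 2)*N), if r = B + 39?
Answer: 0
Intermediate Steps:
B = 9/5 ≈ 1.8000
r = 204/5 (r = 9/5 + 39 = 204/5 ≈ 40.800)
r*((5 + 2)*N) = 204*((5 + 2)*0)/5 = 204*(7*0)/5 = (204/5)*0 = 0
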